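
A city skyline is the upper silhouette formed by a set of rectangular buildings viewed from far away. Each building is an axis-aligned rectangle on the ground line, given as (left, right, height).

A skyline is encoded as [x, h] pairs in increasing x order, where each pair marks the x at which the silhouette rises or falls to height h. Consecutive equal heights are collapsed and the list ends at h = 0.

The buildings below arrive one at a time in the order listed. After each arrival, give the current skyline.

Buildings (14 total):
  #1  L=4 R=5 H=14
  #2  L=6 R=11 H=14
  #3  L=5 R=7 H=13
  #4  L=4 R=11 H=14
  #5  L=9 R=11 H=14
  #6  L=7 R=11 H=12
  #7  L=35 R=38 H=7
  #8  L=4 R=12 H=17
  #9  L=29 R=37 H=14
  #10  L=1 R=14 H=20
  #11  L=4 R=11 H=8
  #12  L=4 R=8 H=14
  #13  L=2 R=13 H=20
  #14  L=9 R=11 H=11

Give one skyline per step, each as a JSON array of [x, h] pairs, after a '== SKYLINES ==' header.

== SKYLINES ==
[[4,14],[5,0]]
[[4,14],[5,0],[6,14],[11,0]]
[[4,14],[5,13],[6,14],[11,0]]
[[4,14],[11,0]]
[[4,14],[11,0]]
[[4,14],[11,0]]
[[4,14],[11,0],[35,7],[38,0]]
[[4,17],[12,0],[35,7],[38,0]]
[[4,17],[12,0],[29,14],[37,7],[38,0]]
[[1,20],[14,0],[29,14],[37,7],[38,0]]
[[1,20],[14,0],[29,14],[37,7],[38,0]]
[[1,20],[14,0],[29,14],[37,7],[38,0]]
[[1,20],[14,0],[29,14],[37,7],[38,0]]
[[1,20],[14,0],[29,14],[37,7],[38,0]]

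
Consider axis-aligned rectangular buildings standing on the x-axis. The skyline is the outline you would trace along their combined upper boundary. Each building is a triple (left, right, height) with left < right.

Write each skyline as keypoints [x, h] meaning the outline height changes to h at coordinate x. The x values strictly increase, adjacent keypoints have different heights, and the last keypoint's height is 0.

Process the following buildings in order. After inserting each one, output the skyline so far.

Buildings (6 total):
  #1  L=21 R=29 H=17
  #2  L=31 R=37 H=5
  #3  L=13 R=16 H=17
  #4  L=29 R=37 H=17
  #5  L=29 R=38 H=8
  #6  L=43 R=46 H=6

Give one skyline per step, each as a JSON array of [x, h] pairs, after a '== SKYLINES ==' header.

== SKYLINES ==
[[21,17],[29,0]]
[[21,17],[29,0],[31,5],[37,0]]
[[13,17],[16,0],[21,17],[29,0],[31,5],[37,0]]
[[13,17],[16,0],[21,17],[37,0]]
[[13,17],[16,0],[21,17],[37,8],[38,0]]
[[13,17],[16,0],[21,17],[37,8],[38,0],[43,6],[46,0]]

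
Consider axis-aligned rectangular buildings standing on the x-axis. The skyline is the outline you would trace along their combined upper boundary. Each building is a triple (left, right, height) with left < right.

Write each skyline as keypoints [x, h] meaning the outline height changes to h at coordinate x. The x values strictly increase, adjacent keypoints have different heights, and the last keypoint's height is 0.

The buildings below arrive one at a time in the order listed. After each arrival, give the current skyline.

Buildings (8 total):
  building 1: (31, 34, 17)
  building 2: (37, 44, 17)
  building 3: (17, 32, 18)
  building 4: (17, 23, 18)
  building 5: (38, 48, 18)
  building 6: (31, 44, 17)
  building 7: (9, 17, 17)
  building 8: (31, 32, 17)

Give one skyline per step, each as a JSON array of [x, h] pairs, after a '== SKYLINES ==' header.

== SKYLINES ==
[[31,17],[34,0]]
[[31,17],[34,0],[37,17],[44,0]]
[[17,18],[32,17],[34,0],[37,17],[44,0]]
[[17,18],[32,17],[34,0],[37,17],[44,0]]
[[17,18],[32,17],[34,0],[37,17],[38,18],[48,0]]
[[17,18],[32,17],[38,18],[48,0]]
[[9,17],[17,18],[32,17],[38,18],[48,0]]
[[9,17],[17,18],[32,17],[38,18],[48,0]]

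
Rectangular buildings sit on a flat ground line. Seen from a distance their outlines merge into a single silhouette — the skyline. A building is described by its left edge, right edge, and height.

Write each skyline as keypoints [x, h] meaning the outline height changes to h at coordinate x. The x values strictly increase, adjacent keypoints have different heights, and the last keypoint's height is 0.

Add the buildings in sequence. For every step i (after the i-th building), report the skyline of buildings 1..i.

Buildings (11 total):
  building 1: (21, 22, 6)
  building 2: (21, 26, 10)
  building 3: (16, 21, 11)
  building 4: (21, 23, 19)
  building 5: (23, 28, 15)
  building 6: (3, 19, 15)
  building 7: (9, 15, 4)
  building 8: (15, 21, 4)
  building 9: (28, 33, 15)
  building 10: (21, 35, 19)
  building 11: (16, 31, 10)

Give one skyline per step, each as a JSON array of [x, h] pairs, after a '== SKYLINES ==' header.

== SKYLINES ==
[[21,6],[22,0]]
[[21,10],[26,0]]
[[16,11],[21,10],[26,0]]
[[16,11],[21,19],[23,10],[26,0]]
[[16,11],[21,19],[23,15],[28,0]]
[[3,15],[19,11],[21,19],[23,15],[28,0]]
[[3,15],[19,11],[21,19],[23,15],[28,0]]
[[3,15],[19,11],[21,19],[23,15],[28,0]]
[[3,15],[19,11],[21,19],[23,15],[33,0]]
[[3,15],[19,11],[21,19],[35,0]]
[[3,15],[19,11],[21,19],[35,0]]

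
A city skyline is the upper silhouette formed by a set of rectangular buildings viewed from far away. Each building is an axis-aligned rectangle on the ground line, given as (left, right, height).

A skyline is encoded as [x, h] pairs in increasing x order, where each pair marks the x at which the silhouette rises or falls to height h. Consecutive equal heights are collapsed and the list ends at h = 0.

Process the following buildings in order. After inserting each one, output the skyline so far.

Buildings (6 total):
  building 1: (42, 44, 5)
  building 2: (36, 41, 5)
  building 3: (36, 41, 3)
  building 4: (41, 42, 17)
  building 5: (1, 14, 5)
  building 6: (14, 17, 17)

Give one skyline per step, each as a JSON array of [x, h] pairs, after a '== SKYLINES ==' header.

== SKYLINES ==
[[42,5],[44,0]]
[[36,5],[41,0],[42,5],[44,0]]
[[36,5],[41,0],[42,5],[44,0]]
[[36,5],[41,17],[42,5],[44,0]]
[[1,5],[14,0],[36,5],[41,17],[42,5],[44,0]]
[[1,5],[14,17],[17,0],[36,5],[41,17],[42,5],[44,0]]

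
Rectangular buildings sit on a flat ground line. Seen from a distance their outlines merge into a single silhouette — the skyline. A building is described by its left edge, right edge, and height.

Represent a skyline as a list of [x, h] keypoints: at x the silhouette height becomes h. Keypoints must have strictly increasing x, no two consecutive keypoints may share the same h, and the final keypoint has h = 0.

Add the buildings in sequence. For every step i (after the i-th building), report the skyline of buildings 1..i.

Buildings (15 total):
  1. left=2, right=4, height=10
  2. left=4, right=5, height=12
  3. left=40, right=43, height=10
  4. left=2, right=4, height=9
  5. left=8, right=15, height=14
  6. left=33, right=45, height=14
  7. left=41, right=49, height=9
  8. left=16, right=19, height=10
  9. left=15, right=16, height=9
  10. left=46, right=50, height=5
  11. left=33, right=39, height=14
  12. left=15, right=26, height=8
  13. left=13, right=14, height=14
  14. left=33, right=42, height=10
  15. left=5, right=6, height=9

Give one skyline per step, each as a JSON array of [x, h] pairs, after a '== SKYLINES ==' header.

== SKYLINES ==
[[2,10],[4,0]]
[[2,10],[4,12],[5,0]]
[[2,10],[4,12],[5,0],[40,10],[43,0]]
[[2,10],[4,12],[5,0],[40,10],[43,0]]
[[2,10],[4,12],[5,0],[8,14],[15,0],[40,10],[43,0]]
[[2,10],[4,12],[5,0],[8,14],[15,0],[33,14],[45,0]]
[[2,10],[4,12],[5,0],[8,14],[15,0],[33,14],[45,9],[49,0]]
[[2,10],[4,12],[5,0],[8,14],[15,0],[16,10],[19,0],[33,14],[45,9],[49,0]]
[[2,10],[4,12],[5,0],[8,14],[15,9],[16,10],[19,0],[33,14],[45,9],[49,0]]
[[2,10],[4,12],[5,0],[8,14],[15,9],[16,10],[19,0],[33,14],[45,9],[49,5],[50,0]]
[[2,10],[4,12],[5,0],[8,14],[15,9],[16,10],[19,0],[33,14],[45,9],[49,5],[50,0]]
[[2,10],[4,12],[5,0],[8,14],[15,9],[16,10],[19,8],[26,0],[33,14],[45,9],[49,5],[50,0]]
[[2,10],[4,12],[5,0],[8,14],[15,9],[16,10],[19,8],[26,0],[33,14],[45,9],[49,5],[50,0]]
[[2,10],[4,12],[5,0],[8,14],[15,9],[16,10],[19,8],[26,0],[33,14],[45,9],[49,5],[50,0]]
[[2,10],[4,12],[5,9],[6,0],[8,14],[15,9],[16,10],[19,8],[26,0],[33,14],[45,9],[49,5],[50,0]]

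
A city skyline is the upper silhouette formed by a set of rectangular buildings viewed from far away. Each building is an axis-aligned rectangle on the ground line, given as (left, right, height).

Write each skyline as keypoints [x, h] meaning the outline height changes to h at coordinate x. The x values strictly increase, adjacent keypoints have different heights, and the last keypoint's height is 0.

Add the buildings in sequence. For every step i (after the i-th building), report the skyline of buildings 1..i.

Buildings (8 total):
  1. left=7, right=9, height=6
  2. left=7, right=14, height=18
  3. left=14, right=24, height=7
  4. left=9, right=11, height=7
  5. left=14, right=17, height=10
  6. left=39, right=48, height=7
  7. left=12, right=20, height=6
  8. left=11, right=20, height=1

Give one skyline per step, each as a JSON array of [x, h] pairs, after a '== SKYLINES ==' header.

== SKYLINES ==
[[7,6],[9,0]]
[[7,18],[14,0]]
[[7,18],[14,7],[24,0]]
[[7,18],[14,7],[24,0]]
[[7,18],[14,10],[17,7],[24,0]]
[[7,18],[14,10],[17,7],[24,0],[39,7],[48,0]]
[[7,18],[14,10],[17,7],[24,0],[39,7],[48,0]]
[[7,18],[14,10],[17,7],[24,0],[39,7],[48,0]]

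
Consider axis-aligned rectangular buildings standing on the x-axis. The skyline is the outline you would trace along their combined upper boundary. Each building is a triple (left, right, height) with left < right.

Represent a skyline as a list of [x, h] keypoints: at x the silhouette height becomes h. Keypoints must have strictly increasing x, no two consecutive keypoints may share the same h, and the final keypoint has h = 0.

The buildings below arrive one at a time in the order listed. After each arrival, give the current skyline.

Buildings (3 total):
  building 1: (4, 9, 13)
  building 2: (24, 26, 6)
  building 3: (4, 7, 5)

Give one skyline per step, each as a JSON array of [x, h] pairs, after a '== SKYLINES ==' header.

== SKYLINES ==
[[4,13],[9,0]]
[[4,13],[9,0],[24,6],[26,0]]
[[4,13],[9,0],[24,6],[26,0]]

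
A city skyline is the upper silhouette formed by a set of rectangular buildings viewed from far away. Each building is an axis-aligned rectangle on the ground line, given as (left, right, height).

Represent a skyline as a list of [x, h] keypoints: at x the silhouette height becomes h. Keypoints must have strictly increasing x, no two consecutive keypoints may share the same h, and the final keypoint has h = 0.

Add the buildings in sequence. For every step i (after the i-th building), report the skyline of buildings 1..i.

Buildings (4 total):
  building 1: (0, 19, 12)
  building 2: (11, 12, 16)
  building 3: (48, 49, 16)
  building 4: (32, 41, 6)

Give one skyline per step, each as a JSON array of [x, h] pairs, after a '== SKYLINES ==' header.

== SKYLINES ==
[[0,12],[19,0]]
[[0,12],[11,16],[12,12],[19,0]]
[[0,12],[11,16],[12,12],[19,0],[48,16],[49,0]]
[[0,12],[11,16],[12,12],[19,0],[32,6],[41,0],[48,16],[49,0]]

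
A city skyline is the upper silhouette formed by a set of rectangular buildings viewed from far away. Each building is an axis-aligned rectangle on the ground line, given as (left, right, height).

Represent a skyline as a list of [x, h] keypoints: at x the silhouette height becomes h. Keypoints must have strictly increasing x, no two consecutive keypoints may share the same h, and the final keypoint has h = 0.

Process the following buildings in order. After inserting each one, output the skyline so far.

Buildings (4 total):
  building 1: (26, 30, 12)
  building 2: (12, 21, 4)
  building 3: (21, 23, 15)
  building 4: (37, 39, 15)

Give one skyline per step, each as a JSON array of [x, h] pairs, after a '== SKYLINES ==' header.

== SKYLINES ==
[[26,12],[30,0]]
[[12,4],[21,0],[26,12],[30,0]]
[[12,4],[21,15],[23,0],[26,12],[30,0]]
[[12,4],[21,15],[23,0],[26,12],[30,0],[37,15],[39,0]]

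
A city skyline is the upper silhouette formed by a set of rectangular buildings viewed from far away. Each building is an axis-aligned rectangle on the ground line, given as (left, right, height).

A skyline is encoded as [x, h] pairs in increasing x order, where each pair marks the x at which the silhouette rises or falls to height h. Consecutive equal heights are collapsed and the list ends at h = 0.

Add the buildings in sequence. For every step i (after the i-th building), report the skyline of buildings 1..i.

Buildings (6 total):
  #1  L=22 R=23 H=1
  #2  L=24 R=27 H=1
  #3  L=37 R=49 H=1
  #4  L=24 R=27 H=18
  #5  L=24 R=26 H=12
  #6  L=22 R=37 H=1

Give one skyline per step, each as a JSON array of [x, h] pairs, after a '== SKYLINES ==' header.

== SKYLINES ==
[[22,1],[23,0]]
[[22,1],[23,0],[24,1],[27,0]]
[[22,1],[23,0],[24,1],[27,0],[37,1],[49,0]]
[[22,1],[23,0],[24,18],[27,0],[37,1],[49,0]]
[[22,1],[23,0],[24,18],[27,0],[37,1],[49,0]]
[[22,1],[24,18],[27,1],[49,0]]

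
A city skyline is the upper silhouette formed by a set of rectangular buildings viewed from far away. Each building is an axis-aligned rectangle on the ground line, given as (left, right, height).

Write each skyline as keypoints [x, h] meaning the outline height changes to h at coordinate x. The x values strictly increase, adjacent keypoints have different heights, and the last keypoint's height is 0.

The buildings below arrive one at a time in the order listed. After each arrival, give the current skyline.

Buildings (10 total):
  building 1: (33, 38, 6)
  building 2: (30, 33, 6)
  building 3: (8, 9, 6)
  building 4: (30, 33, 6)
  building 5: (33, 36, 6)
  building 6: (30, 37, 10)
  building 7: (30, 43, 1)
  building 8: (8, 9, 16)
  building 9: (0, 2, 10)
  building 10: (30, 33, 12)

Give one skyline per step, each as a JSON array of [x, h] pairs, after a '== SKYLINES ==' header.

== SKYLINES ==
[[33,6],[38,0]]
[[30,6],[38,0]]
[[8,6],[9,0],[30,6],[38,0]]
[[8,6],[9,0],[30,6],[38,0]]
[[8,6],[9,0],[30,6],[38,0]]
[[8,6],[9,0],[30,10],[37,6],[38,0]]
[[8,6],[9,0],[30,10],[37,6],[38,1],[43,0]]
[[8,16],[9,0],[30,10],[37,6],[38,1],[43,0]]
[[0,10],[2,0],[8,16],[9,0],[30,10],[37,6],[38,1],[43,0]]
[[0,10],[2,0],[8,16],[9,0],[30,12],[33,10],[37,6],[38,1],[43,0]]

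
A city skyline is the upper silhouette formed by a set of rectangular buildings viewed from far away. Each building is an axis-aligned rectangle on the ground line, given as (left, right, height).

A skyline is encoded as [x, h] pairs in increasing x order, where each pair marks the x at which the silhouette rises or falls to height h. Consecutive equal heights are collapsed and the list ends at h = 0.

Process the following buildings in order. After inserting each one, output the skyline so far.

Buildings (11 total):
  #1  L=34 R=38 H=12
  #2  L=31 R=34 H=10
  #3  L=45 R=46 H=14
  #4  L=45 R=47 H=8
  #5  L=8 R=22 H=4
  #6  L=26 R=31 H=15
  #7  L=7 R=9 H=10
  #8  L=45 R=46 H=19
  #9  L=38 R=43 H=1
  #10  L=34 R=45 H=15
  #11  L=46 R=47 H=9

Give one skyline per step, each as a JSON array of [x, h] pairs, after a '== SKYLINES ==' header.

== SKYLINES ==
[[34,12],[38,0]]
[[31,10],[34,12],[38,0]]
[[31,10],[34,12],[38,0],[45,14],[46,0]]
[[31,10],[34,12],[38,0],[45,14],[46,8],[47,0]]
[[8,4],[22,0],[31,10],[34,12],[38,0],[45,14],[46,8],[47,0]]
[[8,4],[22,0],[26,15],[31,10],[34,12],[38,0],[45,14],[46,8],[47,0]]
[[7,10],[9,4],[22,0],[26,15],[31,10],[34,12],[38,0],[45,14],[46,8],[47,0]]
[[7,10],[9,4],[22,0],[26,15],[31,10],[34,12],[38,0],[45,19],[46,8],[47,0]]
[[7,10],[9,4],[22,0],[26,15],[31,10],[34,12],[38,1],[43,0],[45,19],[46,8],[47,0]]
[[7,10],[9,4],[22,0],[26,15],[31,10],[34,15],[45,19],[46,8],[47,0]]
[[7,10],[9,4],[22,0],[26,15],[31,10],[34,15],[45,19],[46,9],[47,0]]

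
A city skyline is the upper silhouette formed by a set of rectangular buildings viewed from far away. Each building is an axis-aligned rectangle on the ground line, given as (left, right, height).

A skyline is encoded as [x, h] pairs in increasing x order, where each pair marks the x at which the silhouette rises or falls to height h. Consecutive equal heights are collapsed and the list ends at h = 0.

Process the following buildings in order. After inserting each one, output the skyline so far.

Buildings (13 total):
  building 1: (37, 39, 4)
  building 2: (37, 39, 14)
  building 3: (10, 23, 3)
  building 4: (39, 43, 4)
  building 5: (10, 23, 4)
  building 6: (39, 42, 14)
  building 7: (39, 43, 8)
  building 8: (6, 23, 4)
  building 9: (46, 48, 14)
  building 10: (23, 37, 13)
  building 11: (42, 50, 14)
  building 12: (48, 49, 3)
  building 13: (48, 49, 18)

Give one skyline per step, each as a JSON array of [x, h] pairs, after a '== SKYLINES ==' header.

== SKYLINES ==
[[37,4],[39,0]]
[[37,14],[39,0]]
[[10,3],[23,0],[37,14],[39,0]]
[[10,3],[23,0],[37,14],[39,4],[43,0]]
[[10,4],[23,0],[37,14],[39,4],[43,0]]
[[10,4],[23,0],[37,14],[42,4],[43,0]]
[[10,4],[23,0],[37,14],[42,8],[43,0]]
[[6,4],[23,0],[37,14],[42,8],[43,0]]
[[6,4],[23,0],[37,14],[42,8],[43,0],[46,14],[48,0]]
[[6,4],[23,13],[37,14],[42,8],[43,0],[46,14],[48,0]]
[[6,4],[23,13],[37,14],[50,0]]
[[6,4],[23,13],[37,14],[50,0]]
[[6,4],[23,13],[37,14],[48,18],[49,14],[50,0]]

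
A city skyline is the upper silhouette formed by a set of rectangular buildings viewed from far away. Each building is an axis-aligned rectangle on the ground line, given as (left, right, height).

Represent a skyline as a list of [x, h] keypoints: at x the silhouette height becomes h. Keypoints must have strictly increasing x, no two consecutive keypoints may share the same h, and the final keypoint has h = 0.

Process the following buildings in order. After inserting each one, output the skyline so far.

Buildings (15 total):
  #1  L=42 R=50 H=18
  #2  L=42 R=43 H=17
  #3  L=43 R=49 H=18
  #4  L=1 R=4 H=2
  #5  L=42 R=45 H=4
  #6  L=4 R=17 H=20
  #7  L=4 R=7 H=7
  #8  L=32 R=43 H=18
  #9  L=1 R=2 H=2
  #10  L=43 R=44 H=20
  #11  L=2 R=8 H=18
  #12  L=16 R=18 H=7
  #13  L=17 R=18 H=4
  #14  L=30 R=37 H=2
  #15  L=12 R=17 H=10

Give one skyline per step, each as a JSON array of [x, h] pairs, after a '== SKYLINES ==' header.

== SKYLINES ==
[[42,18],[50,0]]
[[42,18],[50,0]]
[[42,18],[50,0]]
[[1,2],[4,0],[42,18],[50,0]]
[[1,2],[4,0],[42,18],[50,0]]
[[1,2],[4,20],[17,0],[42,18],[50,0]]
[[1,2],[4,20],[17,0],[42,18],[50,0]]
[[1,2],[4,20],[17,0],[32,18],[50,0]]
[[1,2],[4,20],[17,0],[32,18],[50,0]]
[[1,2],[4,20],[17,0],[32,18],[43,20],[44,18],[50,0]]
[[1,2],[2,18],[4,20],[17,0],[32,18],[43,20],[44,18],[50,0]]
[[1,2],[2,18],[4,20],[17,7],[18,0],[32,18],[43,20],[44,18],[50,0]]
[[1,2],[2,18],[4,20],[17,7],[18,0],[32,18],[43,20],[44,18],[50,0]]
[[1,2],[2,18],[4,20],[17,7],[18,0],[30,2],[32,18],[43,20],[44,18],[50,0]]
[[1,2],[2,18],[4,20],[17,7],[18,0],[30,2],[32,18],[43,20],[44,18],[50,0]]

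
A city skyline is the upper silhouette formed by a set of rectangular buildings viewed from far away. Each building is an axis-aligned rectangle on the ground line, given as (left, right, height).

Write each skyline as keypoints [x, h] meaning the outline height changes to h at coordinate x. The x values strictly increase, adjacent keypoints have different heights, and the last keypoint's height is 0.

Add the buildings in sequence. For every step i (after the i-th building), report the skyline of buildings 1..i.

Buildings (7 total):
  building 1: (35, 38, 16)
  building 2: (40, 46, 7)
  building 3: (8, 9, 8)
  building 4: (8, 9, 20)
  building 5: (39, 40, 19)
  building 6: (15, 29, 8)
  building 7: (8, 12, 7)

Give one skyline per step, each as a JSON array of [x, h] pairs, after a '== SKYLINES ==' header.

== SKYLINES ==
[[35,16],[38,0]]
[[35,16],[38,0],[40,7],[46,0]]
[[8,8],[9,0],[35,16],[38,0],[40,7],[46,0]]
[[8,20],[9,0],[35,16],[38,0],[40,7],[46,0]]
[[8,20],[9,0],[35,16],[38,0],[39,19],[40,7],[46,0]]
[[8,20],[9,0],[15,8],[29,0],[35,16],[38,0],[39,19],[40,7],[46,0]]
[[8,20],[9,7],[12,0],[15,8],[29,0],[35,16],[38,0],[39,19],[40,7],[46,0]]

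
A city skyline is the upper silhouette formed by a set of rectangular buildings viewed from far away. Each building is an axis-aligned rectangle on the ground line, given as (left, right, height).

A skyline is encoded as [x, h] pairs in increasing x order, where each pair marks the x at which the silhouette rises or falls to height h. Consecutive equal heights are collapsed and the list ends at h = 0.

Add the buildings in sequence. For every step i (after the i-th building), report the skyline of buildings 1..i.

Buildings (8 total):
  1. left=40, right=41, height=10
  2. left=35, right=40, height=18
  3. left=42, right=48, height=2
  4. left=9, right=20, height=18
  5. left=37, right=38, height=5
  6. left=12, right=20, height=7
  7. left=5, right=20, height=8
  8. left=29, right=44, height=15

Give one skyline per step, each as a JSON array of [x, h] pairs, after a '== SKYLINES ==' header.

== SKYLINES ==
[[40,10],[41,0]]
[[35,18],[40,10],[41,0]]
[[35,18],[40,10],[41,0],[42,2],[48,0]]
[[9,18],[20,0],[35,18],[40,10],[41,0],[42,2],[48,0]]
[[9,18],[20,0],[35,18],[40,10],[41,0],[42,2],[48,0]]
[[9,18],[20,0],[35,18],[40,10],[41,0],[42,2],[48,0]]
[[5,8],[9,18],[20,0],[35,18],[40,10],[41,0],[42,2],[48,0]]
[[5,8],[9,18],[20,0],[29,15],[35,18],[40,15],[44,2],[48,0]]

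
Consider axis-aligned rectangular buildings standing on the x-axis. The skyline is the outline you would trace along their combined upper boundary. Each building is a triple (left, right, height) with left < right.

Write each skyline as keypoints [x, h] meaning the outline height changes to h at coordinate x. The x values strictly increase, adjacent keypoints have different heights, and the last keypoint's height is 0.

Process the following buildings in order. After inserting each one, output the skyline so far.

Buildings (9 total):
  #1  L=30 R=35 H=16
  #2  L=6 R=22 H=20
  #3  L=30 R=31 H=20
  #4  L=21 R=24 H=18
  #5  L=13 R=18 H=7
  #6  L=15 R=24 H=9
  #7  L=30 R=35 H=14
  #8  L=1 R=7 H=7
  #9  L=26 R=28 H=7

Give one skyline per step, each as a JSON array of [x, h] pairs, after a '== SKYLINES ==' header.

== SKYLINES ==
[[30,16],[35,0]]
[[6,20],[22,0],[30,16],[35,0]]
[[6,20],[22,0],[30,20],[31,16],[35,0]]
[[6,20],[22,18],[24,0],[30,20],[31,16],[35,0]]
[[6,20],[22,18],[24,0],[30,20],[31,16],[35,0]]
[[6,20],[22,18],[24,0],[30,20],[31,16],[35,0]]
[[6,20],[22,18],[24,0],[30,20],[31,16],[35,0]]
[[1,7],[6,20],[22,18],[24,0],[30,20],[31,16],[35,0]]
[[1,7],[6,20],[22,18],[24,0],[26,7],[28,0],[30,20],[31,16],[35,0]]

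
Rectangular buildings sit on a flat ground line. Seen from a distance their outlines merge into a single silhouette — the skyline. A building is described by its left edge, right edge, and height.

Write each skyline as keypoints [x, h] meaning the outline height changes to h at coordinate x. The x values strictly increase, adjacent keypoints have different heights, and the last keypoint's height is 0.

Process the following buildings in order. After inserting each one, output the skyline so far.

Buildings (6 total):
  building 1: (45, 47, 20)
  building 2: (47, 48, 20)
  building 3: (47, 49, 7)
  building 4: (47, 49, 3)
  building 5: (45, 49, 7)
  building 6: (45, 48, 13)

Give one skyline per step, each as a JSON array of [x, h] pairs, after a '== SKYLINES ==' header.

== SKYLINES ==
[[45,20],[47,0]]
[[45,20],[48,0]]
[[45,20],[48,7],[49,0]]
[[45,20],[48,7],[49,0]]
[[45,20],[48,7],[49,0]]
[[45,20],[48,7],[49,0]]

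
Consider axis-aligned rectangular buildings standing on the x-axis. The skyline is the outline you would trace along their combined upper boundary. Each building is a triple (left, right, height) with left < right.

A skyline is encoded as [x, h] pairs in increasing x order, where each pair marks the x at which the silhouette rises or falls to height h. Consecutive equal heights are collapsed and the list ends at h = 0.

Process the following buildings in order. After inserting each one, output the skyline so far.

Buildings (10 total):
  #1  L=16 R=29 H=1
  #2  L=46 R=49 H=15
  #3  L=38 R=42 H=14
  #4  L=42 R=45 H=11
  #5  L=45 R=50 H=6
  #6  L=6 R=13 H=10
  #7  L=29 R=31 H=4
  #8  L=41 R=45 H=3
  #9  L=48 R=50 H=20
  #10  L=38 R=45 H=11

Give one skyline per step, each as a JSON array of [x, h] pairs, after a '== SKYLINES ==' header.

== SKYLINES ==
[[16,1],[29,0]]
[[16,1],[29,0],[46,15],[49,0]]
[[16,1],[29,0],[38,14],[42,0],[46,15],[49,0]]
[[16,1],[29,0],[38,14],[42,11],[45,0],[46,15],[49,0]]
[[16,1],[29,0],[38,14],[42,11],[45,6],[46,15],[49,6],[50,0]]
[[6,10],[13,0],[16,1],[29,0],[38,14],[42,11],[45,6],[46,15],[49,6],[50,0]]
[[6,10],[13,0],[16,1],[29,4],[31,0],[38,14],[42,11],[45,6],[46,15],[49,6],[50,0]]
[[6,10],[13,0],[16,1],[29,4],[31,0],[38,14],[42,11],[45,6],[46,15],[49,6],[50,0]]
[[6,10],[13,0],[16,1],[29,4],[31,0],[38,14],[42,11],[45,6],[46,15],[48,20],[50,0]]
[[6,10],[13,0],[16,1],[29,4],[31,0],[38,14],[42,11],[45,6],[46,15],[48,20],[50,0]]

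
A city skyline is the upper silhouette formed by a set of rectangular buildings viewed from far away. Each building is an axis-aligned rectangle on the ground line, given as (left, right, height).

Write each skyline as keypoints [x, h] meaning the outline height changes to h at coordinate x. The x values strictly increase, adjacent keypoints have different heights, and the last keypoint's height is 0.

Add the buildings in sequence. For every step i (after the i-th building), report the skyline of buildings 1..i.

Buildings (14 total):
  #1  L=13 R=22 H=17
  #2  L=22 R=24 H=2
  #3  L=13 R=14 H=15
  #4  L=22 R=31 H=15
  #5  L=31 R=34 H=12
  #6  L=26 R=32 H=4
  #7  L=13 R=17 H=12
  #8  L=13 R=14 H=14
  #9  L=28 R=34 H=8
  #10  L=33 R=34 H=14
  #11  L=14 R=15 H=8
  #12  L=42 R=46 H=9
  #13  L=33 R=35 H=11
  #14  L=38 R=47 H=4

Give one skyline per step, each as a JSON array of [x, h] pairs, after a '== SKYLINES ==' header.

== SKYLINES ==
[[13,17],[22,0]]
[[13,17],[22,2],[24,0]]
[[13,17],[22,2],[24,0]]
[[13,17],[22,15],[31,0]]
[[13,17],[22,15],[31,12],[34,0]]
[[13,17],[22,15],[31,12],[34,0]]
[[13,17],[22,15],[31,12],[34,0]]
[[13,17],[22,15],[31,12],[34,0]]
[[13,17],[22,15],[31,12],[34,0]]
[[13,17],[22,15],[31,12],[33,14],[34,0]]
[[13,17],[22,15],[31,12],[33,14],[34,0]]
[[13,17],[22,15],[31,12],[33,14],[34,0],[42,9],[46,0]]
[[13,17],[22,15],[31,12],[33,14],[34,11],[35,0],[42,9],[46,0]]
[[13,17],[22,15],[31,12],[33,14],[34,11],[35,0],[38,4],[42,9],[46,4],[47,0]]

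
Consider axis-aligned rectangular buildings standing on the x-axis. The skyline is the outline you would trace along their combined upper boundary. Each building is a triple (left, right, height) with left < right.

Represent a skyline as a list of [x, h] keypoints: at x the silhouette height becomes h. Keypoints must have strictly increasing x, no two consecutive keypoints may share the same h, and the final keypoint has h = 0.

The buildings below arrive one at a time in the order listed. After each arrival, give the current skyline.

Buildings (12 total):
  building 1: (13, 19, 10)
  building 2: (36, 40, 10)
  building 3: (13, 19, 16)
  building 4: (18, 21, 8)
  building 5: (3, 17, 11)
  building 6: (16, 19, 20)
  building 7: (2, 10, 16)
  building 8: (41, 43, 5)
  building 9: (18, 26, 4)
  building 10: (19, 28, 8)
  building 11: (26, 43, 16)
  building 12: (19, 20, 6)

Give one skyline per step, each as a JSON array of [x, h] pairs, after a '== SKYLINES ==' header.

== SKYLINES ==
[[13,10],[19,0]]
[[13,10],[19,0],[36,10],[40,0]]
[[13,16],[19,0],[36,10],[40,0]]
[[13,16],[19,8],[21,0],[36,10],[40,0]]
[[3,11],[13,16],[19,8],[21,0],[36,10],[40,0]]
[[3,11],[13,16],[16,20],[19,8],[21,0],[36,10],[40,0]]
[[2,16],[10,11],[13,16],[16,20],[19,8],[21,0],[36,10],[40,0]]
[[2,16],[10,11],[13,16],[16,20],[19,8],[21,0],[36,10],[40,0],[41,5],[43,0]]
[[2,16],[10,11],[13,16],[16,20],[19,8],[21,4],[26,0],[36,10],[40,0],[41,5],[43,0]]
[[2,16],[10,11],[13,16],[16,20],[19,8],[28,0],[36,10],[40,0],[41,5],[43,0]]
[[2,16],[10,11],[13,16],[16,20],[19,8],[26,16],[43,0]]
[[2,16],[10,11],[13,16],[16,20],[19,8],[26,16],[43,0]]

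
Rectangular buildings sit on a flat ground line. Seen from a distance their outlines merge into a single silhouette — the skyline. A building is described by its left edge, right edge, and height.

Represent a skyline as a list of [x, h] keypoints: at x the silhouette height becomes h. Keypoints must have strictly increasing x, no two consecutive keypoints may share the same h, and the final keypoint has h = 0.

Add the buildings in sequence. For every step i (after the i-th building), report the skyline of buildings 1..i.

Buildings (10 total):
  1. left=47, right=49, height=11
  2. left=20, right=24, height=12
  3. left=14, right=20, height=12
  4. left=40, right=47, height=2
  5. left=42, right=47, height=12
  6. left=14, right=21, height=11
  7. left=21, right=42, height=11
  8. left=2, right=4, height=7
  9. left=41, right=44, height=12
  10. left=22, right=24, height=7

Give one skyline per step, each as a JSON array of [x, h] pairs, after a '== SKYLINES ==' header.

== SKYLINES ==
[[47,11],[49,0]]
[[20,12],[24,0],[47,11],[49,0]]
[[14,12],[24,0],[47,11],[49,0]]
[[14,12],[24,0],[40,2],[47,11],[49,0]]
[[14,12],[24,0],[40,2],[42,12],[47,11],[49,0]]
[[14,12],[24,0],[40,2],[42,12],[47,11],[49,0]]
[[14,12],[24,11],[42,12],[47,11],[49,0]]
[[2,7],[4,0],[14,12],[24,11],[42,12],[47,11],[49,0]]
[[2,7],[4,0],[14,12],[24,11],[41,12],[47,11],[49,0]]
[[2,7],[4,0],[14,12],[24,11],[41,12],[47,11],[49,0]]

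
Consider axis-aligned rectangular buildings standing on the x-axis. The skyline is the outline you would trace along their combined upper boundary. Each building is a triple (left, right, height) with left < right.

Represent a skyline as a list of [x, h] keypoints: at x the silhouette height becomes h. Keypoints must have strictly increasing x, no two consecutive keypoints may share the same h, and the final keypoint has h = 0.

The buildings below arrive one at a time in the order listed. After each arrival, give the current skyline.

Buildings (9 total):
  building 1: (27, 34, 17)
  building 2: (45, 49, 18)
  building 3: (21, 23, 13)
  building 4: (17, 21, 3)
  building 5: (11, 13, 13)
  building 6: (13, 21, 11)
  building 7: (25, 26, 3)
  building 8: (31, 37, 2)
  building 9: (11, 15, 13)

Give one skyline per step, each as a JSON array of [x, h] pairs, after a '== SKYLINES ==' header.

== SKYLINES ==
[[27,17],[34,0]]
[[27,17],[34,0],[45,18],[49,0]]
[[21,13],[23,0],[27,17],[34,0],[45,18],[49,0]]
[[17,3],[21,13],[23,0],[27,17],[34,0],[45,18],[49,0]]
[[11,13],[13,0],[17,3],[21,13],[23,0],[27,17],[34,0],[45,18],[49,0]]
[[11,13],[13,11],[21,13],[23,0],[27,17],[34,0],[45,18],[49,0]]
[[11,13],[13,11],[21,13],[23,0],[25,3],[26,0],[27,17],[34,0],[45,18],[49,0]]
[[11,13],[13,11],[21,13],[23,0],[25,3],[26,0],[27,17],[34,2],[37,0],[45,18],[49,0]]
[[11,13],[15,11],[21,13],[23,0],[25,3],[26,0],[27,17],[34,2],[37,0],[45,18],[49,0]]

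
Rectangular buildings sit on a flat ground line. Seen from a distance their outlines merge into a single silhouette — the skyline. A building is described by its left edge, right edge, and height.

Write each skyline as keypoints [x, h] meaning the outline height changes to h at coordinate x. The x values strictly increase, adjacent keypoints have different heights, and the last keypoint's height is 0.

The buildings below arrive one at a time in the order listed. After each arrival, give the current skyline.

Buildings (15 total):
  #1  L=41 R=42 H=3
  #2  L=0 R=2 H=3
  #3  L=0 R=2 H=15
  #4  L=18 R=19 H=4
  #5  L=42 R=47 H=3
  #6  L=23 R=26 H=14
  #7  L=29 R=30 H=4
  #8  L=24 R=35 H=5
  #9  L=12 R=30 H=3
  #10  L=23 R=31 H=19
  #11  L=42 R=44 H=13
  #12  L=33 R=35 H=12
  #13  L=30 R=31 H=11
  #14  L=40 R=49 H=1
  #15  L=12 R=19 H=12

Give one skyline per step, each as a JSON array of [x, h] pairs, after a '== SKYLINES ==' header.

== SKYLINES ==
[[41,3],[42,0]]
[[0,3],[2,0],[41,3],[42,0]]
[[0,15],[2,0],[41,3],[42,0]]
[[0,15],[2,0],[18,4],[19,0],[41,3],[42,0]]
[[0,15],[2,0],[18,4],[19,0],[41,3],[47,0]]
[[0,15],[2,0],[18,4],[19,0],[23,14],[26,0],[41,3],[47,0]]
[[0,15],[2,0],[18,4],[19,0],[23,14],[26,0],[29,4],[30,0],[41,3],[47,0]]
[[0,15],[2,0],[18,4],[19,0],[23,14],[26,5],[35,0],[41,3],[47,0]]
[[0,15],[2,0],[12,3],[18,4],[19,3],[23,14],[26,5],[35,0],[41,3],[47,0]]
[[0,15],[2,0],[12,3],[18,4],[19,3],[23,19],[31,5],[35,0],[41,3],[47,0]]
[[0,15],[2,0],[12,3],[18,4],[19,3],[23,19],[31,5],[35,0],[41,3],[42,13],[44,3],[47,0]]
[[0,15],[2,0],[12,3],[18,4],[19,3],[23,19],[31,5],[33,12],[35,0],[41,3],[42,13],[44,3],[47,0]]
[[0,15],[2,0],[12,3],[18,4],[19,3],[23,19],[31,5],[33,12],[35,0],[41,3],[42,13],[44,3],[47,0]]
[[0,15],[2,0],[12,3],[18,4],[19,3],[23,19],[31,5],[33,12],[35,0],[40,1],[41,3],[42,13],[44,3],[47,1],[49,0]]
[[0,15],[2,0],[12,12],[19,3],[23,19],[31,5],[33,12],[35,0],[40,1],[41,3],[42,13],[44,3],[47,1],[49,0]]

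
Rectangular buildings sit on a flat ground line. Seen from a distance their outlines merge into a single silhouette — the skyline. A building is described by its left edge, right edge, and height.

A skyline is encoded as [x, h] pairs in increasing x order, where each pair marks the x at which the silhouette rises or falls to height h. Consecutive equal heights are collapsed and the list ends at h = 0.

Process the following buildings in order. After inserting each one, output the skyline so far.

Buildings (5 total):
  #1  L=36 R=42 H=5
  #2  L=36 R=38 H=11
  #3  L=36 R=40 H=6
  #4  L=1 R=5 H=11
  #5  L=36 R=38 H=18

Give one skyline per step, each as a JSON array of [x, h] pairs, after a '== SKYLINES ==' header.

== SKYLINES ==
[[36,5],[42,0]]
[[36,11],[38,5],[42,0]]
[[36,11],[38,6],[40,5],[42,0]]
[[1,11],[5,0],[36,11],[38,6],[40,5],[42,0]]
[[1,11],[5,0],[36,18],[38,6],[40,5],[42,0]]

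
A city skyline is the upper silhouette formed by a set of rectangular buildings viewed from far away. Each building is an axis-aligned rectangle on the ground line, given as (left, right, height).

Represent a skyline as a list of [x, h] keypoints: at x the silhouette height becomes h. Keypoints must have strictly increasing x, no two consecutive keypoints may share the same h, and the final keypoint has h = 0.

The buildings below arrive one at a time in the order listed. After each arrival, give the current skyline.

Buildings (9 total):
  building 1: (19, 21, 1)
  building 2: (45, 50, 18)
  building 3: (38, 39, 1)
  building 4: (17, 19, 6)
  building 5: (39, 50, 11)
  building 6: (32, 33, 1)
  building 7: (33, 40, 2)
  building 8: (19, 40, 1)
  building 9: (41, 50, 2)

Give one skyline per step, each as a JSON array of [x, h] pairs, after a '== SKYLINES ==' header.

== SKYLINES ==
[[19,1],[21,0]]
[[19,1],[21,0],[45,18],[50,0]]
[[19,1],[21,0],[38,1],[39,0],[45,18],[50,0]]
[[17,6],[19,1],[21,0],[38,1],[39,0],[45,18],[50,0]]
[[17,6],[19,1],[21,0],[38,1],[39,11],[45,18],[50,0]]
[[17,6],[19,1],[21,0],[32,1],[33,0],[38,1],[39,11],[45,18],[50,0]]
[[17,6],[19,1],[21,0],[32,1],[33,2],[39,11],[45,18],[50,0]]
[[17,6],[19,1],[33,2],[39,11],[45,18],[50,0]]
[[17,6],[19,1],[33,2],[39,11],[45,18],[50,0]]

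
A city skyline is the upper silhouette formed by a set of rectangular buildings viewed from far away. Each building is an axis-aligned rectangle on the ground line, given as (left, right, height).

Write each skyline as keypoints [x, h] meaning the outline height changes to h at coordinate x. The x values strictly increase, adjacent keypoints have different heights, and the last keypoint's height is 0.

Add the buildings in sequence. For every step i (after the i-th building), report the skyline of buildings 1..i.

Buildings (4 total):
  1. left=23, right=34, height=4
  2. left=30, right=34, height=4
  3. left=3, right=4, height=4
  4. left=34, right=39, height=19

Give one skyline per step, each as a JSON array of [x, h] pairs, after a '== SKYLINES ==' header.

== SKYLINES ==
[[23,4],[34,0]]
[[23,4],[34,0]]
[[3,4],[4,0],[23,4],[34,0]]
[[3,4],[4,0],[23,4],[34,19],[39,0]]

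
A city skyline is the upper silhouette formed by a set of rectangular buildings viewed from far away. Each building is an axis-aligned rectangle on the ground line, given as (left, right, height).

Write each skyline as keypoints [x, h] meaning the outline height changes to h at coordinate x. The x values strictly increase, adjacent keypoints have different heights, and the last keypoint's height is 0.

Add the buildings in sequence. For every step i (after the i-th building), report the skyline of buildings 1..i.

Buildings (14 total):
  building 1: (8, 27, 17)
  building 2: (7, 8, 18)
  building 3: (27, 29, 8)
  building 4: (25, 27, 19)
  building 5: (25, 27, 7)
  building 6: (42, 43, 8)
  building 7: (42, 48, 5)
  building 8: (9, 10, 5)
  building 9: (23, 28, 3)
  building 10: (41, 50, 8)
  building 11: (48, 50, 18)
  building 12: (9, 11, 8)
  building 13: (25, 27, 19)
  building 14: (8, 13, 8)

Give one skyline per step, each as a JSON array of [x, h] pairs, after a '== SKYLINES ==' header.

== SKYLINES ==
[[8,17],[27,0]]
[[7,18],[8,17],[27,0]]
[[7,18],[8,17],[27,8],[29,0]]
[[7,18],[8,17],[25,19],[27,8],[29,0]]
[[7,18],[8,17],[25,19],[27,8],[29,0]]
[[7,18],[8,17],[25,19],[27,8],[29,0],[42,8],[43,0]]
[[7,18],[8,17],[25,19],[27,8],[29,0],[42,8],[43,5],[48,0]]
[[7,18],[8,17],[25,19],[27,8],[29,0],[42,8],[43,5],[48,0]]
[[7,18],[8,17],[25,19],[27,8],[29,0],[42,8],[43,5],[48,0]]
[[7,18],[8,17],[25,19],[27,8],[29,0],[41,8],[50,0]]
[[7,18],[8,17],[25,19],[27,8],[29,0],[41,8],[48,18],[50,0]]
[[7,18],[8,17],[25,19],[27,8],[29,0],[41,8],[48,18],[50,0]]
[[7,18],[8,17],[25,19],[27,8],[29,0],[41,8],[48,18],[50,0]]
[[7,18],[8,17],[25,19],[27,8],[29,0],[41,8],[48,18],[50,0]]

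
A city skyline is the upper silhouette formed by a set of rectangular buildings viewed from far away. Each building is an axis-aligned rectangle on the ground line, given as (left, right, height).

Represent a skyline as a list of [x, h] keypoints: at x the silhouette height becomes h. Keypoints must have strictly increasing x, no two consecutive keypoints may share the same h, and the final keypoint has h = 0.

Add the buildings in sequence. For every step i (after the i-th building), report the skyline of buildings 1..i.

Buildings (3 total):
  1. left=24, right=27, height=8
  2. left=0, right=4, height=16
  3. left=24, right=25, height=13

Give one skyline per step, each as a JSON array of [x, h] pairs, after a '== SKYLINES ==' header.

== SKYLINES ==
[[24,8],[27,0]]
[[0,16],[4,0],[24,8],[27,0]]
[[0,16],[4,0],[24,13],[25,8],[27,0]]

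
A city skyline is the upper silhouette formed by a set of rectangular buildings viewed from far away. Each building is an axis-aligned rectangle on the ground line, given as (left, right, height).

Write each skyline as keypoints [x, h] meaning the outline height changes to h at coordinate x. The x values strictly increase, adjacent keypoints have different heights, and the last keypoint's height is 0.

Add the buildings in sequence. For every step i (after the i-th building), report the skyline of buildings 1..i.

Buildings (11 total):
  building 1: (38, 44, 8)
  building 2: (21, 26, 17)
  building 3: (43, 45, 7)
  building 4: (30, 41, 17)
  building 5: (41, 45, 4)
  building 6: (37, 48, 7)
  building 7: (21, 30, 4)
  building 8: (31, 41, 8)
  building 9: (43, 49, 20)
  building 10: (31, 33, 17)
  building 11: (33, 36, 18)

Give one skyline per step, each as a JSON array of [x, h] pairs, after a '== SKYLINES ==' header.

== SKYLINES ==
[[38,8],[44,0]]
[[21,17],[26,0],[38,8],[44,0]]
[[21,17],[26,0],[38,8],[44,7],[45,0]]
[[21,17],[26,0],[30,17],[41,8],[44,7],[45,0]]
[[21,17],[26,0],[30,17],[41,8],[44,7],[45,0]]
[[21,17],[26,0],[30,17],[41,8],[44,7],[48,0]]
[[21,17],[26,4],[30,17],[41,8],[44,7],[48,0]]
[[21,17],[26,4],[30,17],[41,8],[44,7],[48,0]]
[[21,17],[26,4],[30,17],[41,8],[43,20],[49,0]]
[[21,17],[26,4],[30,17],[41,8],[43,20],[49,0]]
[[21,17],[26,4],[30,17],[33,18],[36,17],[41,8],[43,20],[49,0]]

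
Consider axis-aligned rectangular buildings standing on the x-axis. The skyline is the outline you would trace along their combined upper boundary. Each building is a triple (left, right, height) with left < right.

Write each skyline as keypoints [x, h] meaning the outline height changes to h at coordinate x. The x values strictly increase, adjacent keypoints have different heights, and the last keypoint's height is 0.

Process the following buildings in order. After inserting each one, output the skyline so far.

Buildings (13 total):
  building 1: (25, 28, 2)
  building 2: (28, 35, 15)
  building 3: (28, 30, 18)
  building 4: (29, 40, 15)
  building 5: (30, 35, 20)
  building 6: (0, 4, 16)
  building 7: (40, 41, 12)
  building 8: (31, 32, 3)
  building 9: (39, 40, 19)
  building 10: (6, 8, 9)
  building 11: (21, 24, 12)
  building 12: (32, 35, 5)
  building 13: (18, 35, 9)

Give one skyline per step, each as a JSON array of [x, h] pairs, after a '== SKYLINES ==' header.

== SKYLINES ==
[[25,2],[28,0]]
[[25,2],[28,15],[35,0]]
[[25,2],[28,18],[30,15],[35,0]]
[[25,2],[28,18],[30,15],[40,0]]
[[25,2],[28,18],[30,20],[35,15],[40,0]]
[[0,16],[4,0],[25,2],[28,18],[30,20],[35,15],[40,0]]
[[0,16],[4,0],[25,2],[28,18],[30,20],[35,15],[40,12],[41,0]]
[[0,16],[4,0],[25,2],[28,18],[30,20],[35,15],[40,12],[41,0]]
[[0,16],[4,0],[25,2],[28,18],[30,20],[35,15],[39,19],[40,12],[41,0]]
[[0,16],[4,0],[6,9],[8,0],[25,2],[28,18],[30,20],[35,15],[39,19],[40,12],[41,0]]
[[0,16],[4,0],[6,9],[8,0],[21,12],[24,0],[25,2],[28,18],[30,20],[35,15],[39,19],[40,12],[41,0]]
[[0,16],[4,0],[6,9],[8,0],[21,12],[24,0],[25,2],[28,18],[30,20],[35,15],[39,19],[40,12],[41,0]]
[[0,16],[4,0],[6,9],[8,0],[18,9],[21,12],[24,9],[28,18],[30,20],[35,15],[39,19],[40,12],[41,0]]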